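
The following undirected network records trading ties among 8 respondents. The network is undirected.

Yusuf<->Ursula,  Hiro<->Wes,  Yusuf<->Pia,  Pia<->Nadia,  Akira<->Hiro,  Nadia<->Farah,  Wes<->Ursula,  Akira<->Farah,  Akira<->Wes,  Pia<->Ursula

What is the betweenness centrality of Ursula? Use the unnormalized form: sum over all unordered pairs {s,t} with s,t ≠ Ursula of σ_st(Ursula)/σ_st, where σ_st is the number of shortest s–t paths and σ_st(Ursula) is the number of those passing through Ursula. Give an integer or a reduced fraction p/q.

6

Pairs whose geodesics pass through Ursula — Hiro–Yusuf: 1; Hiro–Pia: 1; Wes–Yusuf: 1; Wes–Pia: 1; Wes–Nadia: 1/2; Yusuf–Akira: 1; Pia–Akira: 1/2.
All other pairs contribute 0.
Summing the contributions gives betweenness(Ursula) = 6.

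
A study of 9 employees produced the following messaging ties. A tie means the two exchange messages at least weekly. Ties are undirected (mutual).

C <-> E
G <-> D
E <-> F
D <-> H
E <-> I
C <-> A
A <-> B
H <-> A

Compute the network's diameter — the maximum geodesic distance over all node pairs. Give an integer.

6

Eccentricity of each node (its greatest distance to any other): A:3, B:4, C:4, D:5, E:5, F:6, G:6, H:4, I:6.
The maximum eccentricity is 6, realized for instance by the pair F–G via F – E – C – A – H – D – G. So the diameter is 6.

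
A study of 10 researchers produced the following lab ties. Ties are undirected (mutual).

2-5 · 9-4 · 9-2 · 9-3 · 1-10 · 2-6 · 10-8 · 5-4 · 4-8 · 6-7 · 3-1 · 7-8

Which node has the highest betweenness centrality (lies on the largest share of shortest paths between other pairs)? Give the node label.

Unnormalized betweenness of each node: 1:31/12, 2:41/6, 3:53/12, 4:49/6, 5:17/12, 6:35/12, 7:41/12, 8:127/12, 9:19/2, 10:25/6.
8 has the largest value, 127/12, making it the main broker — the node through which the most shortest paths run.

8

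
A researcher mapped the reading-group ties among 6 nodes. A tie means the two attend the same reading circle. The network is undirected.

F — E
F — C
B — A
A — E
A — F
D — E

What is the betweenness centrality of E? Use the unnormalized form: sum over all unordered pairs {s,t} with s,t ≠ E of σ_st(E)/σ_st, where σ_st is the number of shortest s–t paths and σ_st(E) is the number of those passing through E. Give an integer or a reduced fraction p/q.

4

Pairs whose geodesics pass through E — D–C: 1; D–F: 1; D–A: 1; D–B: 1.
All other pairs contribute 0.
Summing the contributions gives betweenness(E) = 4.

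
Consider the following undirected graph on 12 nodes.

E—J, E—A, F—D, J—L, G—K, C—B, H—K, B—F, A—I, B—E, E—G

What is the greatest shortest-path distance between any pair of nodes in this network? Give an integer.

Eccentricity of each node (its greatest distance to any other): A:4, B:4, C:5, D:6, E:3, F:5, G:4, H:6, I:5, J:4, K:5, L:5.
The maximum eccentricity is 6, realized for instance by the pair D–H via D – F – B – E – G – K – H. So the diameter is 6.

6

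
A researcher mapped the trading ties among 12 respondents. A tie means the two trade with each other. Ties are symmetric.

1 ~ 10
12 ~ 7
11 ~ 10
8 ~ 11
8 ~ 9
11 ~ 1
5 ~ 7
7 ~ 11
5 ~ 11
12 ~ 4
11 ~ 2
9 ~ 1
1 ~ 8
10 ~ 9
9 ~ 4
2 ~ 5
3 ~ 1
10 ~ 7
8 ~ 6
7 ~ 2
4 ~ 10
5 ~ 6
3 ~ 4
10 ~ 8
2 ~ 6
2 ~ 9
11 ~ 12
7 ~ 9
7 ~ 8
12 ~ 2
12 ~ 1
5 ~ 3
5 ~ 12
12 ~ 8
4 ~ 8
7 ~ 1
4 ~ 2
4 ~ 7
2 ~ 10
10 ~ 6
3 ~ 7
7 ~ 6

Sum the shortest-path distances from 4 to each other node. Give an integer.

15

Distances from 4: 1:2, 2:1, 3:1, 5:2, 6:2, 7:1, 8:1, 9:1, 10:1, 11:2, 12:1.
Sum = 2 + 1 + 1 + 2 + 2 + 1 + 1 + 1 + 1 + 2 + 1 = 15.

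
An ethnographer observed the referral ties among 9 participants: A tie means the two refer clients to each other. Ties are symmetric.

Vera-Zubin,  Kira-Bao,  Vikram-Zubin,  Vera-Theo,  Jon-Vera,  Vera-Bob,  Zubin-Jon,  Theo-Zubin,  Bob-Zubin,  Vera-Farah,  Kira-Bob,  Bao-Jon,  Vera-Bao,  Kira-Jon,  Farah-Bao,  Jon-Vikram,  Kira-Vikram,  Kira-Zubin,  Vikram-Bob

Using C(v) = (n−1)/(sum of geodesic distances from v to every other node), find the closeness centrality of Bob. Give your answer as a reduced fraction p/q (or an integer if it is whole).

Distances from Bob: Bao:2, Farah:2, Jon:2, Kira:1, Theo:2, Vera:1, Vikram:1, Zubin:1. Sum = 12.
n = 9, so closeness = 8/12 = 2/3.

2/3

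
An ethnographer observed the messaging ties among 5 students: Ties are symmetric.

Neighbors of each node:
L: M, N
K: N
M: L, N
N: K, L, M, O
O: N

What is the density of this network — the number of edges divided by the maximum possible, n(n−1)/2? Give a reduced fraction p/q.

1/2

There are 5 edges and 5 nodes, so the maximum possible is C(5,2) = 10.
Density = 5/10 = 1/2.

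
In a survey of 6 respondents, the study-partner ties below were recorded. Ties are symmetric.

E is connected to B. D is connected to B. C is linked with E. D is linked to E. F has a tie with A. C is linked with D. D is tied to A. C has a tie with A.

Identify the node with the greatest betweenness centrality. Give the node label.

Unnormalized betweenness of each node: A:4, B:0, C:1, D:7/2, E:1/2, F:0.
A has the largest value, 4, making it the main broker — the node through which the most shortest paths run.

A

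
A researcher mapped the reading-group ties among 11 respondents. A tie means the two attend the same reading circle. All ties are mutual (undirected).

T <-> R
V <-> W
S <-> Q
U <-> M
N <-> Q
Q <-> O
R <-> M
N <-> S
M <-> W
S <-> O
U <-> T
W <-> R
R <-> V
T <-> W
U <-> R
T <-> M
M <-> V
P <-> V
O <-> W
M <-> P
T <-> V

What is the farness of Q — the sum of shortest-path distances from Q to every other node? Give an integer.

25

Distances from Q: M:3, N:1, O:1, P:4, R:3, S:1, T:3, U:4, V:3, W:2.
Sum = 3 + 1 + 1 + 4 + 3 + 1 + 3 + 4 + 3 + 2 = 25.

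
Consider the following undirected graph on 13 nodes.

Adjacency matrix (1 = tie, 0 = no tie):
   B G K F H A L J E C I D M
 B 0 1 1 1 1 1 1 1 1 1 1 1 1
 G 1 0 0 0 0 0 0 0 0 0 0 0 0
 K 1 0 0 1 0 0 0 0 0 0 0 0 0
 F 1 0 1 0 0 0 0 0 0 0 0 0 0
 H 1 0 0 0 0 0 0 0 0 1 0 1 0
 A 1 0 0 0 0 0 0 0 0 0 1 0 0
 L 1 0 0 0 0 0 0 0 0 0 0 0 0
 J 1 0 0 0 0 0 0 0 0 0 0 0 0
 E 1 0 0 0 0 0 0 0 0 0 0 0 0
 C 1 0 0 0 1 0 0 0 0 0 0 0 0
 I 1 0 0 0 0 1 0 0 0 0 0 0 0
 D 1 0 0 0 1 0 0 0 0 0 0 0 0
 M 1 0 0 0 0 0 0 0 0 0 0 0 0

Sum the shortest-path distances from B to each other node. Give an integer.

12

Distances from B: A:1, C:1, D:1, E:1, F:1, G:1, H:1, I:1, J:1, K:1, L:1, M:1.
Sum = 1 + 1 + 1 + 1 + 1 + 1 + 1 + 1 + 1 + 1 + 1 + 1 = 12.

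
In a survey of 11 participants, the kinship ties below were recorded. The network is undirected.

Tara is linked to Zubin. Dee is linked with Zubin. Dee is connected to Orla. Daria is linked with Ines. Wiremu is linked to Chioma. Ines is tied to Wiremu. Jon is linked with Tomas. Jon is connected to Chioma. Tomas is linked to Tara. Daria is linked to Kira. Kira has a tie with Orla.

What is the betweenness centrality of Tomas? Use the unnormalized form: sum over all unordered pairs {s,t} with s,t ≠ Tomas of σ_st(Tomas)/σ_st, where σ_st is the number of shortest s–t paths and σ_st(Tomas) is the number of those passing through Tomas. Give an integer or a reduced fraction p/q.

10

Pairs whose geodesics pass through Tomas — Zubin–Wiremu: 1; Zubin–Chioma: 1; Zubin–Jon: 1; Dee–Chioma: 1; Dee–Jon: 1; Orla–Jon: 1; Ines–Tara: 1; Wiremu–Tara: 1; Chioma–Tara: 1; Jon–Tara: 1.
All other pairs contribute 0.
Summing the contributions gives betweenness(Tomas) = 10.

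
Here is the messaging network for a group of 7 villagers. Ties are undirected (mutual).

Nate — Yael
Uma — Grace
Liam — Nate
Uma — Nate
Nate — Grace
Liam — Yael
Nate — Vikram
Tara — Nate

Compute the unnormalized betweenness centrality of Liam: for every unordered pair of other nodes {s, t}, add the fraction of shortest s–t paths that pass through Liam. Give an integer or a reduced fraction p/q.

0

No shortest path between any pair of other nodes passes through Liam.
Summing the contributions gives betweenness(Liam) = 0.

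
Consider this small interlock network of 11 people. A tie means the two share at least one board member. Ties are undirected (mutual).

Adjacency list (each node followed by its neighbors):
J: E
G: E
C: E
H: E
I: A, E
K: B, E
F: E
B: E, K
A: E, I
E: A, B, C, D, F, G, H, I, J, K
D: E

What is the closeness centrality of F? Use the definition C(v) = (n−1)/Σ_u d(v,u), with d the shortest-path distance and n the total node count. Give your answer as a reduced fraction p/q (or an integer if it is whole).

10/19

Distances from F: A:2, B:2, C:2, D:2, E:1, G:2, H:2, I:2, J:2, K:2. Sum = 19.
n = 11, so closeness = 10/19.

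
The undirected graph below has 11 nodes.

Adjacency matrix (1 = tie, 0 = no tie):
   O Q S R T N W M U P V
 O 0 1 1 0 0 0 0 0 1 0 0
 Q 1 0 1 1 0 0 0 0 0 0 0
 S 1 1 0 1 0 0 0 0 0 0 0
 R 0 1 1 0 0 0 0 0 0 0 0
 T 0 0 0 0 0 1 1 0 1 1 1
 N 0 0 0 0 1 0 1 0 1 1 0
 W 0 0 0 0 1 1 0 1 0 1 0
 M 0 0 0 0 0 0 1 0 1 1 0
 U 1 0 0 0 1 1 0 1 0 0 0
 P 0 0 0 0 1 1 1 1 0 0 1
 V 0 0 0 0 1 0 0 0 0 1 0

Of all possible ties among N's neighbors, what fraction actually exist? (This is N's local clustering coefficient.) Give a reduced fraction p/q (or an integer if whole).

2/3

N's neighbors: P, T, U, and W (k = 4).
Possible neighbor pairs: C(4,2) = 6. Edges among them: P–T, P–W, T–U, T–W → e = 4.
Clustering(N) = 4/6 = 2/3.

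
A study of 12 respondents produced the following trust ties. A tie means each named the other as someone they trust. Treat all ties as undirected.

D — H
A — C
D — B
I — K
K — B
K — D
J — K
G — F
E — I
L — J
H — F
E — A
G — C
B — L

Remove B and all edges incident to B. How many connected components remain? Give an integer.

B's neighbors (D, K, and L) remain reachable from one another through other ties, so the rest of the network stays in one piece.

1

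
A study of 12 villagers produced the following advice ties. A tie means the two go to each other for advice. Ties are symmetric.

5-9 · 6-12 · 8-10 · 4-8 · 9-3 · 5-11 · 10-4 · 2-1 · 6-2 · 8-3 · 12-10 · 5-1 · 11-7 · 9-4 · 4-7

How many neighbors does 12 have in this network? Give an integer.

2

12 is directly tied to 6 and 10. That is 2 neighbors, so the degree of 12 is 2.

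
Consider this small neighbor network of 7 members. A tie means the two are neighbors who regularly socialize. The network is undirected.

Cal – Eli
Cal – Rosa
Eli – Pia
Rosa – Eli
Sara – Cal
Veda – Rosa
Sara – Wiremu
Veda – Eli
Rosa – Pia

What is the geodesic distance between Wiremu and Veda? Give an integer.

One shortest route is Wiremu – Sara – Cal – Rosa – Veda, which uses 4 edges, and at distance 3 from Wiremu we only reach {Eli, Rosa}, which does not include Veda. So d(Wiremu,Veda) = 4.

4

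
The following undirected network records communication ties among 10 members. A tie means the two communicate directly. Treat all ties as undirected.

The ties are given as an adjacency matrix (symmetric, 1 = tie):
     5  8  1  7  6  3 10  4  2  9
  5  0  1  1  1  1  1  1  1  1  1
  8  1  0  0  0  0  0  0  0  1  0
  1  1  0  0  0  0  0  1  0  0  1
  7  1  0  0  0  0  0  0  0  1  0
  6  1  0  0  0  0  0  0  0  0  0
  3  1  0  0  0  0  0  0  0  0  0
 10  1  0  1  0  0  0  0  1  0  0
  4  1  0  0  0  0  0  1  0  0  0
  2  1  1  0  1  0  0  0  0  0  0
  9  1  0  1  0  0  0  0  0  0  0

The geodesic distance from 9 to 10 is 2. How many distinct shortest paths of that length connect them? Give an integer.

The shortest distance is 2. The length-2 paths are: 9–5–10; 9–1–10.
That gives 2 distinct shortest paths.

2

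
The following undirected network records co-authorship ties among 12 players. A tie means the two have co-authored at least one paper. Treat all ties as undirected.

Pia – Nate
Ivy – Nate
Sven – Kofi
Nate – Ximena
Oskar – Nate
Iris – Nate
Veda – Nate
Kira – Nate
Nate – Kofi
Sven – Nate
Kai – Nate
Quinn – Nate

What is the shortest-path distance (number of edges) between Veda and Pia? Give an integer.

One shortest route is Veda – Nate – Pia, which uses 2 edges, and Veda and Pia are not directly tied, so nothing shorter exists. So d(Veda,Pia) = 2.

2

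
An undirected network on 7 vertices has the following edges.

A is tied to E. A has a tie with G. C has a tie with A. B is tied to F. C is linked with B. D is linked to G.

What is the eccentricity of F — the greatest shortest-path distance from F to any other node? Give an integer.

5

Distances from F: A:3, B:1, C:2, D:5, E:4, G:4.
The largest is 5 (to D), so the eccentricity of F is 5.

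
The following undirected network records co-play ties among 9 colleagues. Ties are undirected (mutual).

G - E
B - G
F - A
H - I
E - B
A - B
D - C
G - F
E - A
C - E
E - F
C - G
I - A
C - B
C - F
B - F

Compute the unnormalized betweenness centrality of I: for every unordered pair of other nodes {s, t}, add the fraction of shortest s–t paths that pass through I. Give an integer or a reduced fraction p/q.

7

Pairs whose geodesics pass through I — D–H: 3/3; H–E: 1; H–F: 1; H–G: 3/3; H–B: 1; H–A: 1; H–C: 3/3.
All other pairs contribute 0.
Summing the contributions gives betweenness(I) = 7.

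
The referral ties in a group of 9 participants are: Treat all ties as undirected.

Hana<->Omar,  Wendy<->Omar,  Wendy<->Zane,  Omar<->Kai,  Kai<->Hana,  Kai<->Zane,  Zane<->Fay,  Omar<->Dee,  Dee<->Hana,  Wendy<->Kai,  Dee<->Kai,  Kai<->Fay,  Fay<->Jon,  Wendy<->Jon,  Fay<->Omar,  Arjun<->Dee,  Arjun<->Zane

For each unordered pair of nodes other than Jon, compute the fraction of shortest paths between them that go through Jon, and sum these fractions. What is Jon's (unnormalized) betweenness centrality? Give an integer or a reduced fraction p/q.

1/4

Pairs whose geodesics pass through Jon — Wendy–Fay: 1/4.
All other pairs contribute 0.
Summing the contributions gives betweenness(Jon) = 1/4.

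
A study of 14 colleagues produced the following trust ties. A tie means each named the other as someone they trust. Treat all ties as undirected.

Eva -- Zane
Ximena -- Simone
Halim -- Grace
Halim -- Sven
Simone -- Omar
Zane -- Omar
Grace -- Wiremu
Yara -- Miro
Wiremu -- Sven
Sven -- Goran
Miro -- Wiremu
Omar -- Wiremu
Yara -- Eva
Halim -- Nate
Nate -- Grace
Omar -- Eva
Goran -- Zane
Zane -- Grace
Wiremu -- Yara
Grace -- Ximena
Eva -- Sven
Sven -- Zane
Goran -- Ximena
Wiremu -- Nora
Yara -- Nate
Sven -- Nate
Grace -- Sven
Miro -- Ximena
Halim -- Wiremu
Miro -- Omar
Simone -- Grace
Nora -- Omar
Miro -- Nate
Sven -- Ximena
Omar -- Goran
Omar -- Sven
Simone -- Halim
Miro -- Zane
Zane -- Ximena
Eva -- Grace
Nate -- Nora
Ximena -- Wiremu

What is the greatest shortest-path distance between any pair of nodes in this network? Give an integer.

Eccentricity of each node (its greatest distance to any other): Eva:2, Goran:3, Grace:2, Halim:2, Miro:2, Nate:2, Nora:2, Omar:2, Simone:3, Sven:2, Wiremu:2, Ximena:2, Yara:3, Zane:2.
The maximum eccentricity is 3, realized for instance by the pair Goran–Yara via Goran – Omar – Wiremu – Yara. So the diameter is 3.

3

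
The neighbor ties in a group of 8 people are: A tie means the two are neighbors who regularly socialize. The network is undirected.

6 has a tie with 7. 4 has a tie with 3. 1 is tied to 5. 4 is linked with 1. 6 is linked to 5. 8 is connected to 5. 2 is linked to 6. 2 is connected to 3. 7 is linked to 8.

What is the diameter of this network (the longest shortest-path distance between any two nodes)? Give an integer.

4

Eccentricity of each node (its greatest distance to any other): 1:3, 2:3, 3:4, 4:4, 5:3, 6:3, 7:4, 8:4.
The maximum eccentricity is 4, realized for instance by the pair 8–3 via 8 – 7 – 6 – 2 – 3. So the diameter is 4.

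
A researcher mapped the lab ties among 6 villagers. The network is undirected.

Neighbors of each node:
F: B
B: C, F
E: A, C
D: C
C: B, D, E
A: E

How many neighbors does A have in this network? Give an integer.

A is directly tied to E. That is 1 neighbor, so the degree of A is 1.

1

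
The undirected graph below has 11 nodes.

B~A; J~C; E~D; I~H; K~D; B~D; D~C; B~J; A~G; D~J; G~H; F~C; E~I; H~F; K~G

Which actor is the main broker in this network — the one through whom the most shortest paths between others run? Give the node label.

D

Unnormalized betweenness of each node: A:5/2, B:9/2, C:16/3, D:15, E:13/3, F:10/3, G:22/3, H:8, I:7/3, J:3/2, K:17/6.
D has the largest value, 15, making it the main broker — the node through which the most shortest paths run.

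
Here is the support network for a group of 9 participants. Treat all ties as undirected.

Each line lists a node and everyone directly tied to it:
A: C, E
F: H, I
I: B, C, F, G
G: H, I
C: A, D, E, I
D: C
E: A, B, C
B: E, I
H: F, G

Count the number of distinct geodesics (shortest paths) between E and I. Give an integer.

The shortest distance is 2. The length-2 paths are: E–B–I; E–C–I.
That gives 2 distinct shortest paths.

2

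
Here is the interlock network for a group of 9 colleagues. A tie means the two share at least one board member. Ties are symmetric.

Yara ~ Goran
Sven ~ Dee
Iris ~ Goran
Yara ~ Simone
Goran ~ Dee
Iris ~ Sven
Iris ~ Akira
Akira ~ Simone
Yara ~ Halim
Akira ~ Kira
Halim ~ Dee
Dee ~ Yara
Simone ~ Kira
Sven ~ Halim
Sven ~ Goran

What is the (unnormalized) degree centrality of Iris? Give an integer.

Iris is directly tied to Akira, Goran, and Sven. That is 3 neighbors, so the degree of Iris is 3.

3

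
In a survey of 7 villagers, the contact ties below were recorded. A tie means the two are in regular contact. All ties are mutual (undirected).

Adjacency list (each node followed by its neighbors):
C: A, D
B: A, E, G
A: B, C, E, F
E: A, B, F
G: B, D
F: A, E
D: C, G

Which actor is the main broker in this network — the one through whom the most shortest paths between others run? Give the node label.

A

Unnormalized betweenness of each node: A:11/2, B:7/2, C:5/2, D:1, E:1, F:0, G:3/2.
A has the largest value, 11/2, making it the main broker — the node through which the most shortest paths run.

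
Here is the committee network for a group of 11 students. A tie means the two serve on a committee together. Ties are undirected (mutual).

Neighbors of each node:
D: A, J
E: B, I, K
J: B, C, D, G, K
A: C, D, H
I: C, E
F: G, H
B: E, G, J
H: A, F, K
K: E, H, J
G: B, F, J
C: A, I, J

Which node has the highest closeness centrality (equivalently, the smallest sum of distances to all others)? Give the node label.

Farness (sum of distances to all others) for each node — A:20, B:19, C:18, D:21, E:20, F:23, G:19, H:19, I:23, J:15, K:17.
The smallest farness is 15, for J, so J has the highest closeness.

J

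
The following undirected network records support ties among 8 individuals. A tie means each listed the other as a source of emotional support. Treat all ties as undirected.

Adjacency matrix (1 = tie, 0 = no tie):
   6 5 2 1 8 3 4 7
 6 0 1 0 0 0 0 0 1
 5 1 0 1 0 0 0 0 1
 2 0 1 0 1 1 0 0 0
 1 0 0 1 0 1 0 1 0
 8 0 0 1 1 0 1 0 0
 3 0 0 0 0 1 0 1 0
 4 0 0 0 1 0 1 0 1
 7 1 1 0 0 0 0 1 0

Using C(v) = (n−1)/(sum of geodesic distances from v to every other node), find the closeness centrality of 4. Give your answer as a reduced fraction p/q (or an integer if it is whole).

7/11

Distances from 4: 1:1, 2:2, 3:1, 5:2, 6:2, 7:1, 8:2. Sum = 11.
n = 8, so closeness = 7/11.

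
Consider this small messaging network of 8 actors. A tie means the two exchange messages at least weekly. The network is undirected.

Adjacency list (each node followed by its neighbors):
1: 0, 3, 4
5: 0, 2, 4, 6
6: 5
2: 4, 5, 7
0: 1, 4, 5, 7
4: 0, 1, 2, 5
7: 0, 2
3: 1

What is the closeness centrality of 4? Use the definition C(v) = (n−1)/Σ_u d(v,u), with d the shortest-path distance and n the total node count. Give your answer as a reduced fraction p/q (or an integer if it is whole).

Distances from 4: 0:1, 1:1, 2:1, 3:2, 5:1, 6:2, 7:2. Sum = 10.
n = 8, so closeness = 7/10.

7/10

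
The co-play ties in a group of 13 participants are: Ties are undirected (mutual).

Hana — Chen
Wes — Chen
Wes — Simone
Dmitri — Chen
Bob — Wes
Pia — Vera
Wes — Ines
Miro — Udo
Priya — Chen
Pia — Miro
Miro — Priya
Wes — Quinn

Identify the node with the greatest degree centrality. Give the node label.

Degrees — Bob:1, Chen:4, Dmitri:1, Hana:1, Ines:1, Miro:3, Pia:2, Priya:2, Quinn:1, Simone:1, Udo:1, Vera:1, Wes:5.
The maximum is 5, attained only by Wes.

Wes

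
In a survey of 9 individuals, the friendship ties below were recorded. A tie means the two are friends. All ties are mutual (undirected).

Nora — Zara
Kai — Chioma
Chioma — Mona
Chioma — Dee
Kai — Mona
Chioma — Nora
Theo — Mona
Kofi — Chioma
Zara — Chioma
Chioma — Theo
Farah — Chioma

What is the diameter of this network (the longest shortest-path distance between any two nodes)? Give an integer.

2

Eccentricity of each node (its greatest distance to any other): Chioma:1, Dee:2, Farah:2, Kai:2, Kofi:2, Mona:2, Nora:2, Theo:2, Zara:2.
The maximum eccentricity is 2, realized for instance by the pair Kai–Farah via Kai – Chioma – Farah. So the diameter is 2.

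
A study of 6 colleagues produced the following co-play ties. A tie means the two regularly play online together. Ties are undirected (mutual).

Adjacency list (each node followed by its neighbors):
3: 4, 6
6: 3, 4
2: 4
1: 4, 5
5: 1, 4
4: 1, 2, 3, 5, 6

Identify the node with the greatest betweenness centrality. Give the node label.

4

Unnormalized betweenness of each node: 1:0, 2:0, 3:0, 4:8, 5:0, 6:0.
4 has the largest value, 8, making it the main broker — the node through which the most shortest paths run.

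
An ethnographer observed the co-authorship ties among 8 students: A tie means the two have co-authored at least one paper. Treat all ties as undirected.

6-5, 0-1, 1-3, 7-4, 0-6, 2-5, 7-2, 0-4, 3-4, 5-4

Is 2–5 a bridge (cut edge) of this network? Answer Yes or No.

No

Even without that edge, 2 still reaches 5 via 2 – 7 – 4 – 5, so the network stays connected. Not a bridge.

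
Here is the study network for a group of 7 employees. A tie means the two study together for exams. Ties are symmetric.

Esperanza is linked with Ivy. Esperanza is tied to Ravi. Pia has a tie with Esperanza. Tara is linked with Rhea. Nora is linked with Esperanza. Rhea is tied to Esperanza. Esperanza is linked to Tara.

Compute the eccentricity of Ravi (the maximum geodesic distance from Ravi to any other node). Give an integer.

2

Distances from Ravi: Esperanza:1, Ivy:2, Nora:2, Pia:2, Rhea:2, Tara:2.
The largest is 2 (to Tara, Rhea, Nora, Ivy, and Pia), so the eccentricity of Ravi is 2.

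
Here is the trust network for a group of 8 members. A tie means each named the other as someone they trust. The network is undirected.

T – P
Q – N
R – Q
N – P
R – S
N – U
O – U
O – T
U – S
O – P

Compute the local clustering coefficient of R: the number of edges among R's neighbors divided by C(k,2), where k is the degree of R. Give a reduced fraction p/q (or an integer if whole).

0

R's neighbors: Q and S (k = 2).
Possible neighbor pairs: C(2,2) = 1. Edges among them: none → e = 0.
Clustering(R) = 0/1.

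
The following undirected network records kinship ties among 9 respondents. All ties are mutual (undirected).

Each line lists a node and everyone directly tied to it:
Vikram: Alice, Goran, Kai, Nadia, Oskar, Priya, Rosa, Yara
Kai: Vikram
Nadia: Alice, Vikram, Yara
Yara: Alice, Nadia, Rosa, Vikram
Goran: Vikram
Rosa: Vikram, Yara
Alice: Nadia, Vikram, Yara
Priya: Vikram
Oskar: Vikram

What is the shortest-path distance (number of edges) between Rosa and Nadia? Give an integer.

2

One shortest route is Rosa – Vikram – Nadia, which uses 2 edges, and Rosa and Nadia are not directly tied, so nothing shorter exists. So d(Rosa,Nadia) = 2.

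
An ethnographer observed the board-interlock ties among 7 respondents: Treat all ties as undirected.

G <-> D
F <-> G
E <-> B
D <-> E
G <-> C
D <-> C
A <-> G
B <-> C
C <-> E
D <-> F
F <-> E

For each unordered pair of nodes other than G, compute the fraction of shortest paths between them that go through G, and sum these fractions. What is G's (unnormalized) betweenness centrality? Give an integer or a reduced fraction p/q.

Pairs whose geodesics pass through G — C–F: 1/3; C–A: 1; F–A: 1; B–A: 1; E–A: 3/3; D–A: 1.
All other pairs contribute 0.
Summing the contributions gives betweenness(G) = 16/3.

16/3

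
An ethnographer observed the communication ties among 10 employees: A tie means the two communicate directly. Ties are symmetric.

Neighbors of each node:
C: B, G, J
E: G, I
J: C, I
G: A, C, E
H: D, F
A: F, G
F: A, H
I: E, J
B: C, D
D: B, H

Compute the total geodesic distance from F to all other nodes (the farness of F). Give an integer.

23

Distances from F: A:1, B:3, C:3, D:2, E:3, G:2, H:1, I:4, J:4.
Sum = 1 + 3 + 3 + 2 + 3 + 2 + 1 + 4 + 4 = 23.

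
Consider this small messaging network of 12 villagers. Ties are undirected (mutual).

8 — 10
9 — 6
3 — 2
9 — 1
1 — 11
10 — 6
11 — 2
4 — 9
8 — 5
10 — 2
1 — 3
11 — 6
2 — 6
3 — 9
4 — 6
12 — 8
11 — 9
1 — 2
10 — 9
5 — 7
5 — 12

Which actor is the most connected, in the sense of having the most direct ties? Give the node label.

9

Degrees — 1:4, 2:5, 3:3, 4:2, 5:3, 6:5, 7:1, 8:3, 9:6, 10:4, 11:4, 12:2.
The maximum is 6, attained only by 9.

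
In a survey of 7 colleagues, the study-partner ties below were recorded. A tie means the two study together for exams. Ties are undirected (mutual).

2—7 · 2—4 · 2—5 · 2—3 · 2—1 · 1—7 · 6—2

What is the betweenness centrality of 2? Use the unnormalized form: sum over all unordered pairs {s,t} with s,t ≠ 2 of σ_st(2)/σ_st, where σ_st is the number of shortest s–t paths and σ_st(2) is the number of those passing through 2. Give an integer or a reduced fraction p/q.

Pairs whose geodesics pass through 2 — 4–5: 1; 4–7: 1; 4–1: 1; 4–6: 1; 4–3: 1; 5–7: 1; 5–1: 1; 5–6: 1; 5–3: 1; 7–6: 1; 7–3: 1; 1–6: 1; 1–3: 1; 6–3: 1.
All other pairs contribute 0.
Summing the contributions gives betweenness(2) = 14.

14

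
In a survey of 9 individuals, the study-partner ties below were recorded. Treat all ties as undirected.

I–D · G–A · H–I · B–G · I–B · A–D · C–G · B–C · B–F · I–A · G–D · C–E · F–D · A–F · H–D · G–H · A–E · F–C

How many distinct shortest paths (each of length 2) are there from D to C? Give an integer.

2

The shortest distance is 2. The length-2 paths are: D–G–C; D–F–C.
That gives 2 distinct shortest paths.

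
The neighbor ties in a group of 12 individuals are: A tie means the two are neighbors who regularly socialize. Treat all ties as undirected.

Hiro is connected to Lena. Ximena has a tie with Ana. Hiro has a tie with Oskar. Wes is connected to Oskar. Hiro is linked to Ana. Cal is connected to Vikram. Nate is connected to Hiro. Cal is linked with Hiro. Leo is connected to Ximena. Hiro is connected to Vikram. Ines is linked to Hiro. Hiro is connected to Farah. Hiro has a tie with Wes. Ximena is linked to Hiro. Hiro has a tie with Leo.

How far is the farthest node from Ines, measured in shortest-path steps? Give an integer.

2

Distances from Ines: Ana:2, Cal:2, Farah:2, Hiro:1, Lena:2, Leo:2, Nate:2, Oskar:2, Vikram:2, Wes:2, Ximena:2.
The largest is 2 (to Ximena, Oskar, Ana, Lena, Leo, Farah, Cal, Nate, Wes, and Vikram), so the eccentricity of Ines is 2.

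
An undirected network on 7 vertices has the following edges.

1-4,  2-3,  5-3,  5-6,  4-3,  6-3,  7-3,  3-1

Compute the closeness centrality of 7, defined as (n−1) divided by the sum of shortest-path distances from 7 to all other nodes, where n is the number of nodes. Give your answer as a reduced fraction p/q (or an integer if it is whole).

Distances from 7: 1:2, 2:2, 3:1, 4:2, 5:2, 6:2. Sum = 11.
n = 7, so closeness = 6/11.

6/11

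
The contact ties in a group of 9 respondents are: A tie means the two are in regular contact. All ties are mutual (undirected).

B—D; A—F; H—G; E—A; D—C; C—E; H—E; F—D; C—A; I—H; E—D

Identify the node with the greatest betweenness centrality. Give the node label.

E

Unnormalized betweenness of each node: A:5/2, B:0, C:2/3, D:19/2, E:47/3, F:2/3, G:0, H:13, I:0.
E has the largest value, 47/3, making it the main broker — the node through which the most shortest paths run.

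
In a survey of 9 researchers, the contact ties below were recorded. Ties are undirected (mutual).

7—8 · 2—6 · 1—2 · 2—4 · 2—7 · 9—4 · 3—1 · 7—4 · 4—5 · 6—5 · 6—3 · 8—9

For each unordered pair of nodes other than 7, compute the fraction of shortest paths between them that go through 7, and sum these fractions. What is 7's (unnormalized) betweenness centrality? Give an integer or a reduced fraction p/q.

5

Pairs whose geodesics pass through 7 — 8–2: 1; 8–6: 1; 8–5: 1/2; 8–1: 1; 8–4: 1/2; 8–3: 2/2.
All other pairs contribute 0.
Summing the contributions gives betweenness(7) = 5.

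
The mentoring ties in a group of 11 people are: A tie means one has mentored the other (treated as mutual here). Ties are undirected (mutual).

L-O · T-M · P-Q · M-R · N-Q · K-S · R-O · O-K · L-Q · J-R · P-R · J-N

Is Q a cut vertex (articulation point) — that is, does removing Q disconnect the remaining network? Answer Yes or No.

No

Even without Q, every remaining node can still reach every other (the residual graph is connected), so Q is not a cut vertex.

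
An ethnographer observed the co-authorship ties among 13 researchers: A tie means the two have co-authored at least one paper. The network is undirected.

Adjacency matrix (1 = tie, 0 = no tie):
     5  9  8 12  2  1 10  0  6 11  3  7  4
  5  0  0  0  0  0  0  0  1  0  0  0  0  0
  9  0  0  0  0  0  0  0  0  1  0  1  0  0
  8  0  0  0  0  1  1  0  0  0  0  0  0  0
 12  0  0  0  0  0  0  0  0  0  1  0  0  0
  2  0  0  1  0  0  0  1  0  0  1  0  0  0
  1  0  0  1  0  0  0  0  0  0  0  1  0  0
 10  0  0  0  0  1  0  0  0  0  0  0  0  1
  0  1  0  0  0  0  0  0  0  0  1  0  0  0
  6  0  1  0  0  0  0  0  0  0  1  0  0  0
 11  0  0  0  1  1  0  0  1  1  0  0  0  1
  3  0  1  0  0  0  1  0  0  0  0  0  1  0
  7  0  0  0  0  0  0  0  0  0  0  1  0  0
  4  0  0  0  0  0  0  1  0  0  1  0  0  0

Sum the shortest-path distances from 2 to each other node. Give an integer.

Distances from 2: 0:2, 1:2, 3:3, 4:2, 5:3, 6:2, 7:4, 8:1, 9:3, 10:1, 11:1, 12:2.
Sum = 2 + 2 + 3 + 2 + 3 + 2 + 4 + 1 + 3 + 1 + 1 + 2 = 26.

26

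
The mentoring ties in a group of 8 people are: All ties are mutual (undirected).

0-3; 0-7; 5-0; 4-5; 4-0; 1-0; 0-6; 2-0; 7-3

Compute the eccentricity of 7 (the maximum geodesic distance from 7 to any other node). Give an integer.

Distances from 7: 0:1, 1:2, 2:2, 3:1, 4:2, 5:2, 6:2.
The largest is 2 (to 6, 5, 1, 4, and 2), so the eccentricity of 7 is 2.

2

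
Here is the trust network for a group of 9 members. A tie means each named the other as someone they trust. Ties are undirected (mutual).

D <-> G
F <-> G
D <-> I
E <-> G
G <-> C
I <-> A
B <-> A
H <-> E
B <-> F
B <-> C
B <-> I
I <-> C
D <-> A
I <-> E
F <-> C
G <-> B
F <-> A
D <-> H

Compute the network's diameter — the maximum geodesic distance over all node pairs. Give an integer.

3

Eccentricity of each node (its greatest distance to any other): A:2, B:3, C:3, D:2, E:2, F:3, G:2, H:3, I:2.
The maximum eccentricity is 3, realized for instance by the pair C–H via C – I – E – H. So the diameter is 3.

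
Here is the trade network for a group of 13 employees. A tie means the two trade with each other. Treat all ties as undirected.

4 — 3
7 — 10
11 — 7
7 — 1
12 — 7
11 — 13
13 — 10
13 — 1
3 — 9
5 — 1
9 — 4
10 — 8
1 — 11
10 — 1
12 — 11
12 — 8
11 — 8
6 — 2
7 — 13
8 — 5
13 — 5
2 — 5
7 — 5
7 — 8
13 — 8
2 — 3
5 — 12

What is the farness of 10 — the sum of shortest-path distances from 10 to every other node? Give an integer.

31

Distances from 10: 1:1, 2:3, 3:4, 4:5, 5:2, 6:4, 7:1, 8:1, 9:5, 11:2, 12:2, 13:1.
Sum = 1 + 3 + 4 + 5 + 2 + 4 + 1 + 1 + 5 + 2 + 2 + 1 = 31.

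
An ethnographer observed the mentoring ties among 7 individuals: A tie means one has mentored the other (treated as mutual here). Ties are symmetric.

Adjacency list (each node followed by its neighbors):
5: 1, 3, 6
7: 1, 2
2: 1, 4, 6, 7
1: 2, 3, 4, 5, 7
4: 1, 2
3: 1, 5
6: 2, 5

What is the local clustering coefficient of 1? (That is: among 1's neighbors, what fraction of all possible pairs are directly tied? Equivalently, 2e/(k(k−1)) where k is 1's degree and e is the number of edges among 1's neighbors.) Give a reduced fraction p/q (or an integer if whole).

3/10

1's neighbors: 2, 3, 4, 5, and 7 (k = 5).
Possible neighbor pairs: C(5,2) = 10. Edges among them: 2–4, 2–7, 3–5 → e = 3.
Clustering(1) = 3/10.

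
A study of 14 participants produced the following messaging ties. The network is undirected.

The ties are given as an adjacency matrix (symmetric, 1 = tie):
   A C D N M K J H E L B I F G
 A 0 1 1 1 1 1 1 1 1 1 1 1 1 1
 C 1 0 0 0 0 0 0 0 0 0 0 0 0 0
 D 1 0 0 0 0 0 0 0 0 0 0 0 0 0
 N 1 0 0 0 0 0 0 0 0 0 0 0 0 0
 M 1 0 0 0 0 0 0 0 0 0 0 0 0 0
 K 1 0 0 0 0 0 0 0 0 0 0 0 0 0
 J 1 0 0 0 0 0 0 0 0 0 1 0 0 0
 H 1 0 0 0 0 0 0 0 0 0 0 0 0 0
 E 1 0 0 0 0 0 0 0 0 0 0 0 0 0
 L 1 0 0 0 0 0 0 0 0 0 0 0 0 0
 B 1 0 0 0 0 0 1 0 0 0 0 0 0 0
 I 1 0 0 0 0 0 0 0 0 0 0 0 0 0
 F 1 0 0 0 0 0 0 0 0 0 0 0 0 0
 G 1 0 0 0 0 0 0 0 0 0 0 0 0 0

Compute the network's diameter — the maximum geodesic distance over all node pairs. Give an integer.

2

Eccentricity of each node (its greatest distance to any other): A:1, B:2, C:2, D:2, E:2, F:2, G:2, H:2, I:2, J:2, K:2, L:2, M:2, N:2.
The maximum eccentricity is 2, realized for instance by the pair C–D via C – A – D. So the diameter is 2.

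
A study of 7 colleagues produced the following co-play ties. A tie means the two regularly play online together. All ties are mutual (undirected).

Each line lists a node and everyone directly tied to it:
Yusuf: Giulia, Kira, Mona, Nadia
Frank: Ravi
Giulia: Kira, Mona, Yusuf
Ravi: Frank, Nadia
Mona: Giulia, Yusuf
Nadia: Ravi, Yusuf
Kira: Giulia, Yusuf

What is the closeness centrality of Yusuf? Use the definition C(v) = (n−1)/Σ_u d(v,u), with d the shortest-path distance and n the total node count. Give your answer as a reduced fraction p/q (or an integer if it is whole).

Distances from Yusuf: Frank:3, Giulia:1, Kira:1, Mona:1, Nadia:1, Ravi:2. Sum = 9.
n = 7, so closeness = 6/9 = 2/3.

2/3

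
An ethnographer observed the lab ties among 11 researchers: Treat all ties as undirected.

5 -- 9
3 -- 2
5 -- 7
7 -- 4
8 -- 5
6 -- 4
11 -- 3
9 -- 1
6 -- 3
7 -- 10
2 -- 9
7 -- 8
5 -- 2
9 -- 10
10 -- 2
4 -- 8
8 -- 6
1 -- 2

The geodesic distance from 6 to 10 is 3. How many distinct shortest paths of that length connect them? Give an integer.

3

The shortest distance is 3. The length-3 paths are: 6–3–2–10; 6–8–7–10; 6–4–7–10.
That gives 3 distinct shortest paths.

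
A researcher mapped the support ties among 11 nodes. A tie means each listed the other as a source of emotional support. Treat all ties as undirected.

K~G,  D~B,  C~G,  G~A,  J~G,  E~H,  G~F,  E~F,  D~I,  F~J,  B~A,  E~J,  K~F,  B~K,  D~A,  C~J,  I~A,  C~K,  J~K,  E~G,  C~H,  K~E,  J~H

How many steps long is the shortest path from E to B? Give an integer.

One shortest route is E – K – B, which uses 2 edges, and E and B are not directly tied, so nothing shorter exists. So d(E,B) = 2.

2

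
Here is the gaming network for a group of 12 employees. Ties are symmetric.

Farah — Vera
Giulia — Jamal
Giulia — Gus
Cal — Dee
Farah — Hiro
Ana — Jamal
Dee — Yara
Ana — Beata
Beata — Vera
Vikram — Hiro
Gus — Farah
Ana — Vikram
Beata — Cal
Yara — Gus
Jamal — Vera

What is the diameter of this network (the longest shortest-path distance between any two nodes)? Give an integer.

Eccentricity of each node (its greatest distance to any other): Ana:4, Beata:3, Cal:4, Dee:4, Farah:3, Giulia:4, Gus:3, Hiro:4, Jamal:4, Vera:3, Vikram:4, Yara:4.
The maximum eccentricity is 4, realized for instance by the pair Dee–Vikram via Dee – Cal – Beata – Ana – Vikram. So the diameter is 4.

4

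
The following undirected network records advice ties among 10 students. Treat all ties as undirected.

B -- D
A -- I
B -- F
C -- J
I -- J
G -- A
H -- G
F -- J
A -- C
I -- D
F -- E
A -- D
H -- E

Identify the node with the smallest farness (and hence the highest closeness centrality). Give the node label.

Farness (sum of distances to all others) for each node — A:16, B:19, C:19, D:17, E:20, F:17, G:19, H:21, I:17, J:17.
The smallest farness is 16, for A, so A has the highest closeness.

A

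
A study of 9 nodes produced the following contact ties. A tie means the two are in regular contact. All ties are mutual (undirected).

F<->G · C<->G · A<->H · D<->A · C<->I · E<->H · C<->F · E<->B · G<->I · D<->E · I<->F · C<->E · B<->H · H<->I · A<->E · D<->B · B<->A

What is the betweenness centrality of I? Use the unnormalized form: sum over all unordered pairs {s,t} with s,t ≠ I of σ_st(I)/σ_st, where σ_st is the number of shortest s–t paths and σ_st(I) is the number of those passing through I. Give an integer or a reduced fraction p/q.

Pairs whose geodesics pass through I — G–B: 1/2; G–H: 1; G–A: 1/2; F–B: 1/2; F–H: 1; F–A: 1/2; C–H: 1/2.
All other pairs contribute 0.
Summing the contributions gives betweenness(I) = 9/2.

9/2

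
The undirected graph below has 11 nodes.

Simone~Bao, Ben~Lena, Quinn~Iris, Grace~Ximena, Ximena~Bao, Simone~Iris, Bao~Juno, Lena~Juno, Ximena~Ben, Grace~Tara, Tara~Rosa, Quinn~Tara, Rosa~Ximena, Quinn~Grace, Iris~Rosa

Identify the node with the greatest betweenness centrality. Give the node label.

Unnormalized betweenness of each node: Bao:11, Ben:11/2, Grace:13/2, Iris:5, Juno:5/2, Lena:1, Quinn:5/2, Rosa:6, Simone:7/2, Tara:1, Ximena:39/2.
Ximena has the largest value, 39/2, making it the main broker — the node through which the most shortest paths run.

Ximena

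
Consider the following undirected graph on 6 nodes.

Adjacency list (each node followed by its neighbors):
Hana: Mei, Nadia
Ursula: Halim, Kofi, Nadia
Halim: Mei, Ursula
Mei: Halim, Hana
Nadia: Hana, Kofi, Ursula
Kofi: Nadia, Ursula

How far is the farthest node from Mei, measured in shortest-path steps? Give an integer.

Distances from Mei: Halim:1, Hana:1, Kofi:3, Nadia:2, Ursula:2.
The largest is 3 (to Kofi), so the eccentricity of Mei is 3.

3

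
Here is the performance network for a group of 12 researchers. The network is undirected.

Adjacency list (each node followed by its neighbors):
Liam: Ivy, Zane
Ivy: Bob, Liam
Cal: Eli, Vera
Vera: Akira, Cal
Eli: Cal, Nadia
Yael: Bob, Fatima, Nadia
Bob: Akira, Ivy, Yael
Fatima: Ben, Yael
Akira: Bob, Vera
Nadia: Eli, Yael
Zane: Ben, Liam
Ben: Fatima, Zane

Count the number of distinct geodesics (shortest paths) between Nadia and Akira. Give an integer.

1

The shortest distance is 3, and the only length-3 path is Nadia–Yael–Bob–Akira. So there is exactly 1 shortest path.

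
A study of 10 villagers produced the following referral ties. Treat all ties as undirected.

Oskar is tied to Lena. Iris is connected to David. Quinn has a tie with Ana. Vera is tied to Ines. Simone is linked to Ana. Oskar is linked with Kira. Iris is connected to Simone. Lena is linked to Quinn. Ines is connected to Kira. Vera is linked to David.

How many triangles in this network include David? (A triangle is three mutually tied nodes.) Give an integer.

0

David's neighbors are Iris and Vera, but none of them are tied to each other, so no triangle contains David.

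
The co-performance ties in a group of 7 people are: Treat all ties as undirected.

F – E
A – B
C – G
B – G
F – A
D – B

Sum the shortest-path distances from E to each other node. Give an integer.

19

Distances from E: A:2, B:3, C:5, D:4, F:1, G:4.
Sum = 2 + 3 + 5 + 4 + 1 + 4 = 19.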